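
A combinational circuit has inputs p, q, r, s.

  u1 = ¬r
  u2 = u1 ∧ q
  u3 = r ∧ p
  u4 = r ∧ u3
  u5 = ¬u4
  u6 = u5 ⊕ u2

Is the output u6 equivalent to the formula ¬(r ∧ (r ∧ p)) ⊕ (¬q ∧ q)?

No

u1 = ¬r
u2 = u1 ∧ q = ¬r ∧ q
u3 = r ∧ p
u4 = r ∧ u3 = r ∧ (r ∧ p)
u5 = ¬u4 = ¬(r ∧ (r ∧ p))
u6 = u5 ⊕ u2 = ¬(r ∧ (r ∧ p)) ⊕ (¬r ∧ q)
At p=0, q=1, r=0, s=0: circuit gives 0, formula gives 1.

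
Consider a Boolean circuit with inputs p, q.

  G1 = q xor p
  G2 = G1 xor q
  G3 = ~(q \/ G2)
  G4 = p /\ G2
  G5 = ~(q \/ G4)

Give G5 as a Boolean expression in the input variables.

G1 = q xor p
G2 = G1 xor q = (q xor p) xor q
G4 = p /\ G2 = p /\ ((q xor p) xor q)
G5 = ~(q \/ G4) = ~(q \/ (p /\ ((q xor p) xor q)))

~(q \/ (p /\ ((q xor p) xor q)))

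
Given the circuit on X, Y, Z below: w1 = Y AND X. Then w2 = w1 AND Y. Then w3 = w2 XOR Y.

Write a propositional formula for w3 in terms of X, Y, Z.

((Y AND X) AND Y) XOR Y

w1 = Y AND X
w2 = w1 AND Y = (Y AND X) AND Y
w3 = w2 XOR Y = ((Y AND X) AND Y) XOR Y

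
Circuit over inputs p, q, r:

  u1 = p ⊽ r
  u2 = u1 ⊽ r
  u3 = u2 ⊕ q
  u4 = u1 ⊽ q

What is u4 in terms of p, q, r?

u1 = p ⊽ r
u4 = u1 ⊽ q = (p ⊽ r) ⊽ q

(p ⊽ r) ⊽ q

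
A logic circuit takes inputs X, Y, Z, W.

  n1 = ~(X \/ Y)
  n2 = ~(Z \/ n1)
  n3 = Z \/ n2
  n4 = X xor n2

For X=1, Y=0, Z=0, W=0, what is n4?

n1 = ~(1 \/ 0) = 0
n2 = ~(0 \/ 0) = 1
n4 = 1 xor 1 = 0

0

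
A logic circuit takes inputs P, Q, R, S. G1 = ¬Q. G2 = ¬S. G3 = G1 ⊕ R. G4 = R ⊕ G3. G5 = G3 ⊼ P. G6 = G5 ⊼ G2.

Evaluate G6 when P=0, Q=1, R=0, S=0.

G1 = ¬1 = 0
G2 = ¬0 = 1
G3 = 0 ⊕ 0 = 0
G5 = 0 ⊼ 0 = 1
G6 = 1 ⊼ 1 = 0

0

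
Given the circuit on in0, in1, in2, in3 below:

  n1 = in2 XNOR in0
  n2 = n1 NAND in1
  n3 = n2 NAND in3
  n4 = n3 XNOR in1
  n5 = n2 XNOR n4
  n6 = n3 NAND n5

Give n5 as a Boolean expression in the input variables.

((in2 XNOR in0) NAND in1) XNOR ((((in2 XNOR in0) NAND in1) NAND in3) XNOR in1)

n1 = in2 XNOR in0
n2 = n1 NAND in1 = (in2 XNOR in0) NAND in1
n3 = n2 NAND in3 = ((in2 XNOR in0) NAND in1) NAND in3
n4 = n3 XNOR in1 = (((in2 XNOR in0) NAND in1) NAND in3) XNOR in1
n5 = n2 XNOR n4 = ((in2 XNOR in0) NAND in1) XNOR ((((in2 XNOR in0) NAND in1) NAND in3) XNOR in1)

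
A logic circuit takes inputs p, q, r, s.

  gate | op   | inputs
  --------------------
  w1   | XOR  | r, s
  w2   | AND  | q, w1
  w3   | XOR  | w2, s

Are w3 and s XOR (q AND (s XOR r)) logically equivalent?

Yes

w1 = r XOR s
w2 = q AND w1 = q AND (r XOR s)
w3 = w2 XOR s = (q AND (r XOR s)) XOR s
At p=0, q=0, r=0, s=0: circuit gives 0, formula gives 0.
At p=0, q=0, r=0, s=1: circuit gives 1, formula gives 1.
Agrees on all 16 inputs.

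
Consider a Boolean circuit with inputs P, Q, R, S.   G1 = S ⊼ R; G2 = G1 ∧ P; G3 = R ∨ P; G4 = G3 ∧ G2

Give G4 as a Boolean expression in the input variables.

(R ∨ P) ∧ ((S ⊼ R) ∧ P)

G1 = S ⊼ R
G2 = G1 ∧ P = (S ⊼ R) ∧ P
G3 = R ∨ P
G4 = G3 ∧ G2 = (R ∨ P) ∧ ((S ⊼ R) ∧ P)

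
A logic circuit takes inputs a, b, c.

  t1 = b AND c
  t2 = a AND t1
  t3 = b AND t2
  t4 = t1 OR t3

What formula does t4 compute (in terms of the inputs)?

(b AND c) OR (b AND (a AND (b AND c)))

t1 = b AND c
t2 = a AND t1 = a AND (b AND c)
t3 = b AND t2 = b AND (a AND (b AND c))
t4 = t1 OR t3 = (b AND c) OR (b AND (a AND (b AND c)))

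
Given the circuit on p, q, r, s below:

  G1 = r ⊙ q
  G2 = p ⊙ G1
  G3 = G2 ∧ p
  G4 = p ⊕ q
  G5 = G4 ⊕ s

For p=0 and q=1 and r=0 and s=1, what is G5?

G4 = 0 ⊕ 1 = 1
G5 = 1 ⊕ 1 = 0

0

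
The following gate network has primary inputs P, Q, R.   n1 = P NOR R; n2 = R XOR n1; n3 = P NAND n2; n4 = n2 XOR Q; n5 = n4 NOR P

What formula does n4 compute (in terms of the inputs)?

n1 = P NOR R
n2 = R XOR n1 = R XOR (P NOR R)
n4 = n2 XOR Q = (R XOR (P NOR R)) XOR Q

(R XOR (P NOR R)) XOR Q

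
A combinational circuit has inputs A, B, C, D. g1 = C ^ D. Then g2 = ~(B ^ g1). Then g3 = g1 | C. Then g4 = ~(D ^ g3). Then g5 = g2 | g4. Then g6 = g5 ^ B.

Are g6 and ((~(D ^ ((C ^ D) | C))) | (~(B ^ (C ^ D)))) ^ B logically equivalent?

Yes

g1 = C ^ D
g2 = ~(B ^ g1) = ~(B ^ (C ^ D))
g3 = g1 | C = (C ^ D) | C
g4 = ~(D ^ g3) = ~(D ^ ((C ^ D) | C))
g5 = g2 | g4 = (~(B ^ (C ^ D))) | (~(D ^ ((C ^ D) | C)))
g6 = g5 ^ B = ((~(B ^ (C ^ D))) | (~(D ^ ((C ^ D) | C)))) ^ B
At A=0, B=0, C=1, D=0: circuit gives 0, formula gives 0.
At A=0, B=0, C=0, D=0: circuit gives 1, formula gives 1.
Agrees on all 16 inputs.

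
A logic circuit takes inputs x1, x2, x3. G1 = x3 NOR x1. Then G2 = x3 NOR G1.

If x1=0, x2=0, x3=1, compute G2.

0

G1 = 1 NOR 0 = 0
G2 = 1 NOR 0 = 0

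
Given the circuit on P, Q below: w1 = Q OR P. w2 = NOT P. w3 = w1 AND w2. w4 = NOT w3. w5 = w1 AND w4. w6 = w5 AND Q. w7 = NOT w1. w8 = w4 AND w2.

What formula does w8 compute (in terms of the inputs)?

w1 = Q OR P
w2 = NOT P
w3 = w1 AND w2 = (Q OR P) AND NOT P
w4 = NOT w3 = NOT ((Q OR P) AND NOT P)
w8 = w4 AND w2 = NOT ((Q OR P) AND NOT P) AND NOT P

NOT ((Q OR P) AND NOT P) AND NOT P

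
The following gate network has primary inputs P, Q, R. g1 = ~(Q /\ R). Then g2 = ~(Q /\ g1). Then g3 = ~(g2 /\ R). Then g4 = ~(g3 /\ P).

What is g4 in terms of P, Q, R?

g1 = ~(Q /\ R)
g2 = ~(Q /\ g1) = ~(Q /\ (~(Q /\ R)))
g3 = ~(g2 /\ R) = ~((~(Q /\ (~(Q /\ R)))) /\ R)
g4 = ~(g3 /\ P) = ~((~((~(Q /\ (~(Q /\ R)))) /\ R)) /\ P)

~((~((~(Q /\ (~(Q /\ R)))) /\ R)) /\ P)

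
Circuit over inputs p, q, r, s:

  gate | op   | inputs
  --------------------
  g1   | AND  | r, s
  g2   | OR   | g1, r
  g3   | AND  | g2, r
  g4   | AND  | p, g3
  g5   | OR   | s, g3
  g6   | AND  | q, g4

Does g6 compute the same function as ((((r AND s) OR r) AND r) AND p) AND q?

g1 = r AND s
g2 = g1 OR r = (r AND s) OR r
g3 = g2 AND r = ((r AND s) OR r) AND r
g4 = p AND g3 = p AND (((r AND s) OR r) AND r)
g6 = q AND g4 = q AND (p AND (((r AND s) OR r) AND r))
At p=0, q=0, r=0, s=0: circuit gives 0, formula gives 0.
At p=1, q=1, r=1, s=0: circuit gives 1, formula gives 1.
Agrees on all 16 inputs.

Yes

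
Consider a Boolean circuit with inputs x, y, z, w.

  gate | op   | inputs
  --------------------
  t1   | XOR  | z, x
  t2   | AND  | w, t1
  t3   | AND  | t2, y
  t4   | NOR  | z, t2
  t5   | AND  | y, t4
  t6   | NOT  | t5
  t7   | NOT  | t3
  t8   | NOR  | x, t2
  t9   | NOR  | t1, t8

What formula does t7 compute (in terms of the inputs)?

NOT ((w AND (z XOR x)) AND y)

t1 = z XOR x
t2 = w AND t1 = w AND (z XOR x)
t3 = t2 AND y = (w AND (z XOR x)) AND y
t7 = NOT t3 = NOT ((w AND (z XOR x)) AND y)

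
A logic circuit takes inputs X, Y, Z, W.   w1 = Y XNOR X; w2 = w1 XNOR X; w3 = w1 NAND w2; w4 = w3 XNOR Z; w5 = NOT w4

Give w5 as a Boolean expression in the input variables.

NOT (((Y XNOR X) NAND ((Y XNOR X) XNOR X)) XNOR Z)

w1 = Y XNOR X
w2 = w1 XNOR X = (Y XNOR X) XNOR X
w3 = w1 NAND w2 = (Y XNOR X) NAND ((Y XNOR X) XNOR X)
w4 = w3 XNOR Z = ((Y XNOR X) NAND ((Y XNOR X) XNOR X)) XNOR Z
w5 = NOT w4 = NOT (((Y XNOR X) NAND ((Y XNOR X) XNOR X)) XNOR Z)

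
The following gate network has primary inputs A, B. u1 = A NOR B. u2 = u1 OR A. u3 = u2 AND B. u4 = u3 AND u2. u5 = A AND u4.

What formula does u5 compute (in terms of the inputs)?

u1 = A NOR B
u2 = u1 OR A = (A NOR B) OR A
u3 = u2 AND B = ((A NOR B) OR A) AND B
u4 = u3 AND u2 = (((A NOR B) OR A) AND B) AND ((A NOR B) OR A)
u5 = A AND u4 = A AND ((((A NOR B) OR A) AND B) AND ((A NOR B) OR A))

A AND ((((A NOR B) OR A) AND B) AND ((A NOR B) OR A))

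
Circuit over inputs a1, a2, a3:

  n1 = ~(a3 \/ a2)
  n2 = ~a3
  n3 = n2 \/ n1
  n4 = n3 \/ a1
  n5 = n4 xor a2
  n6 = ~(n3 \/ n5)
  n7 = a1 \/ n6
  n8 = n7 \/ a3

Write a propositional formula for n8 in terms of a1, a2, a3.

(a1 \/ (~((~a3 \/ (~(a3 \/ a2))) \/ (((~a3 \/ (~(a3 \/ a2))) \/ a1) xor a2)))) \/ a3

n1 = ~(a3 \/ a2)
n2 = ~a3
n3 = n2 \/ n1 = ~a3 \/ (~(a3 \/ a2))
n4 = n3 \/ a1 = (~a3 \/ (~(a3 \/ a2))) \/ a1
n5 = n4 xor a2 = ((~a3 \/ (~(a3 \/ a2))) \/ a1) xor a2
n6 = ~(n3 \/ n5) = ~((~a3 \/ (~(a3 \/ a2))) \/ (((~a3 \/ (~(a3 \/ a2))) \/ a1) xor a2))
n7 = a1 \/ n6 = a1 \/ (~((~a3 \/ (~(a3 \/ a2))) \/ (((~a3 \/ (~(a3 \/ a2))) \/ a1) xor a2)))
n8 = n7 \/ a3 = (a1 \/ (~((~a3 \/ (~(a3 \/ a2))) \/ (((~a3 \/ (~(a3 \/ a2))) \/ a1) xor a2)))) \/ a3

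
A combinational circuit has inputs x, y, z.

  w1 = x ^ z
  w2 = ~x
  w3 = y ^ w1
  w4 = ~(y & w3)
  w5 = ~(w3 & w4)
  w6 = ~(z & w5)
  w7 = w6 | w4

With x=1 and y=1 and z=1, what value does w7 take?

0

w1 = 1 ^ 1 = 0
w3 = 1 ^ 0 = 1
w4 = ~(1 & 1) = 0
w5 = ~(1 & 0) = 1
w6 = ~(1 & 1) = 0
w7 = 0 | 0 = 0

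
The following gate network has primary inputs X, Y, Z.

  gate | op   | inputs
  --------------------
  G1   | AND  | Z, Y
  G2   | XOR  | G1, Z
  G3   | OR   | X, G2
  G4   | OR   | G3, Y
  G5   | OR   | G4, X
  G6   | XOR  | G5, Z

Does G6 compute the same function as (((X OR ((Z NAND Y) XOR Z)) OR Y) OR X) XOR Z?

No

G1 = Z AND Y
G2 = G1 XOR Z = (Z AND Y) XOR Z
G3 = X OR G2 = X OR ((Z AND Y) XOR Z)
G4 = G3 OR Y = (X OR ((Z AND Y) XOR Z)) OR Y
G5 = G4 OR X = ((X OR ((Z AND Y) XOR Z)) OR Y) OR X
G6 = G5 XOR Z = (((X OR ((Z AND Y) XOR Z)) OR Y) OR X) XOR Z
At X=0, Y=0, Z=0: circuit gives 0, formula gives 1.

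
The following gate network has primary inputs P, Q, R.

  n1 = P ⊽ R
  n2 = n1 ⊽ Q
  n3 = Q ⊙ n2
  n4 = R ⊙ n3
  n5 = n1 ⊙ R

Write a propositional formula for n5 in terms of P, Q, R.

(P ⊽ R) ⊙ R

n1 = P ⊽ R
n5 = n1 ⊙ R = (P ⊽ R) ⊙ R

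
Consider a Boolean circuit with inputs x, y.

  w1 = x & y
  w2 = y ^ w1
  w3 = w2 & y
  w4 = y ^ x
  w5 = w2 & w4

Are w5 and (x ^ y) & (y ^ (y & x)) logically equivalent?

w1 = x & y
w2 = y ^ w1 = y ^ (x & y)
w4 = y ^ x
w5 = w2 & w4 = (y ^ (x & y)) & (y ^ x)
At x=0, y=0: circuit gives 0, formula gives 0.
At x=0, y=1: circuit gives 1, formula gives 1.
Agrees on all 4 inputs.

Yes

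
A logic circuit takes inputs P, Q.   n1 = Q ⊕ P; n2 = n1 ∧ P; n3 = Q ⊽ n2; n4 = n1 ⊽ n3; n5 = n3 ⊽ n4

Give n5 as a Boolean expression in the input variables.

(Q ⊽ ((Q ⊕ P) ∧ P)) ⊽ ((Q ⊕ P) ⊽ (Q ⊽ ((Q ⊕ P) ∧ P)))

n1 = Q ⊕ P
n2 = n1 ∧ P = (Q ⊕ P) ∧ P
n3 = Q ⊽ n2 = Q ⊽ ((Q ⊕ P) ∧ P)
n4 = n1 ⊽ n3 = (Q ⊕ P) ⊽ (Q ⊽ ((Q ⊕ P) ∧ P))
n5 = n3 ⊽ n4 = (Q ⊽ ((Q ⊕ P) ∧ P)) ⊽ ((Q ⊕ P) ⊽ (Q ⊽ ((Q ⊕ P) ∧ P)))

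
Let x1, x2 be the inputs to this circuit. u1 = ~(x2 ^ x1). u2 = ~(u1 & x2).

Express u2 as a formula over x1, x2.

u1 = ~(x2 ^ x1)
u2 = ~(u1 & x2) = ~((~(x2 ^ x1)) & x2)

~((~(x2 ^ x1)) & x2)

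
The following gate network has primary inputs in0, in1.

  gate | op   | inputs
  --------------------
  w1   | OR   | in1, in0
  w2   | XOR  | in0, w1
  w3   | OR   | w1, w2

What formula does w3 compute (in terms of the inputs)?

(in1 OR in0) OR (in0 XOR (in1 OR in0))

w1 = in1 OR in0
w2 = in0 XOR w1 = in0 XOR (in1 OR in0)
w3 = w1 OR w2 = (in1 OR in0) OR (in0 XOR (in1 OR in0))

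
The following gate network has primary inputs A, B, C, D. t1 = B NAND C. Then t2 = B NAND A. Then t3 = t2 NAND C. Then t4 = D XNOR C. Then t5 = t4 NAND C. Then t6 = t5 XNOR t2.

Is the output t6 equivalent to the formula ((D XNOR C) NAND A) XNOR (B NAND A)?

No

t2 = B NAND A
t4 = D XNOR C
t5 = t4 NAND C = (D XNOR C) NAND C
t6 = t5 XNOR t2 = ((D XNOR C) NAND C) XNOR (B NAND A)
At A=0, B=0, C=1, D=1: circuit gives 0, formula gives 1.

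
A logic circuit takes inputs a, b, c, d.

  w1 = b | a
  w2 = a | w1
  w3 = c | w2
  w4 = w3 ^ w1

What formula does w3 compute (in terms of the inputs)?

w1 = b | a
w2 = a | w1 = a | (b | a)
w3 = c | w2 = c | (a | (b | a))

c | (a | (b | a))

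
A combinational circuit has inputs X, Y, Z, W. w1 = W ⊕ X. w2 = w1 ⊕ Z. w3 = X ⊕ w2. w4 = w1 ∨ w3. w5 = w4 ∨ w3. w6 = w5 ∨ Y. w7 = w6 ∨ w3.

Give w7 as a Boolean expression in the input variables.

((((W ⊕ X) ∨ (X ⊕ ((W ⊕ X) ⊕ Z))) ∨ (X ⊕ ((W ⊕ X) ⊕ Z))) ∨ Y) ∨ (X ⊕ ((W ⊕ X) ⊕ Z))

w1 = W ⊕ X
w2 = w1 ⊕ Z = (W ⊕ X) ⊕ Z
w3 = X ⊕ w2 = X ⊕ ((W ⊕ X) ⊕ Z)
w4 = w1 ∨ w3 = (W ⊕ X) ∨ (X ⊕ ((W ⊕ X) ⊕ Z))
w5 = w4 ∨ w3 = ((W ⊕ X) ∨ (X ⊕ ((W ⊕ X) ⊕ Z))) ∨ (X ⊕ ((W ⊕ X) ⊕ Z))
w6 = w5 ∨ Y = (((W ⊕ X) ∨ (X ⊕ ((W ⊕ X) ⊕ Z))) ∨ (X ⊕ ((W ⊕ X) ⊕ Z))) ∨ Y
w7 = w6 ∨ w3 = ((((W ⊕ X) ∨ (X ⊕ ((W ⊕ X) ⊕ Z))) ∨ (X ⊕ ((W ⊕ X) ⊕ Z))) ∨ Y) ∨ (X ⊕ ((W ⊕ X) ⊕ Z))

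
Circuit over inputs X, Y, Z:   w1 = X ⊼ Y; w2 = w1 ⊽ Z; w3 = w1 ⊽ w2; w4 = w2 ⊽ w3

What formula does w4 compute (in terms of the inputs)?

((X ⊼ Y) ⊽ Z) ⊽ ((X ⊼ Y) ⊽ ((X ⊼ Y) ⊽ Z))

w1 = X ⊼ Y
w2 = w1 ⊽ Z = (X ⊼ Y) ⊽ Z
w3 = w1 ⊽ w2 = (X ⊼ Y) ⊽ ((X ⊼ Y) ⊽ Z)
w4 = w2 ⊽ w3 = ((X ⊼ Y) ⊽ Z) ⊽ ((X ⊼ Y) ⊽ ((X ⊼ Y) ⊽ Z))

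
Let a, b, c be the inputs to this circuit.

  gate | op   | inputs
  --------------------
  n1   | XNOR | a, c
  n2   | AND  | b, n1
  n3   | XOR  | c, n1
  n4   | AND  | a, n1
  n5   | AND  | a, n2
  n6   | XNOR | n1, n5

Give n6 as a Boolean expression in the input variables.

n1 = a XNOR c
n2 = b AND n1 = b AND (a XNOR c)
n5 = a AND n2 = a AND (b AND (a XNOR c))
n6 = n1 XNOR n5 = (a XNOR c) XNOR (a AND (b AND (a XNOR c)))

(a XNOR c) XNOR (a AND (b AND (a XNOR c)))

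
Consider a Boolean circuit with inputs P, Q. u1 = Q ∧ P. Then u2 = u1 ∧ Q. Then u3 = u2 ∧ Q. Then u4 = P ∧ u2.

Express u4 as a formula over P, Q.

P ∧ ((Q ∧ P) ∧ Q)

u1 = Q ∧ P
u2 = u1 ∧ Q = (Q ∧ P) ∧ Q
u4 = P ∧ u2 = P ∧ ((Q ∧ P) ∧ Q)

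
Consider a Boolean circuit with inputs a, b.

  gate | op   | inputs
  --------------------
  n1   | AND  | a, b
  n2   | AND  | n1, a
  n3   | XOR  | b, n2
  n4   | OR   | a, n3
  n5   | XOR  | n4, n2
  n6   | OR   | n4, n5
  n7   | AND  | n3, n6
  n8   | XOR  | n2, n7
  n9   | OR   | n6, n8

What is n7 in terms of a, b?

n1 = a AND b
n2 = n1 AND a = (a AND b) AND a
n3 = b XOR n2 = b XOR ((a AND b) AND a)
n4 = a OR n3 = a OR (b XOR ((a AND b) AND a))
n5 = n4 XOR n2 = (a OR (b XOR ((a AND b) AND a))) XOR ((a AND b) AND a)
n6 = n4 OR n5 = (a OR (b XOR ((a AND b) AND a))) OR ((a OR (b XOR ((a AND b) AND a))) XOR ((a AND b) AND a))
n7 = n3 AND n6 = (b XOR ((a AND b) AND a)) AND ((a OR (b XOR ((a AND b) AND a))) OR ((a OR (b XOR ((a AND b) AND a))) XOR ((a AND b) AND a)))

(b XOR ((a AND b) AND a)) AND ((a OR (b XOR ((a AND b) AND a))) OR ((a OR (b XOR ((a AND b) AND a))) XOR ((a AND b) AND a)))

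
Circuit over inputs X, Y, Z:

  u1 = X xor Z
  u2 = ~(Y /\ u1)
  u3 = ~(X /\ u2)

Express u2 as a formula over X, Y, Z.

~(Y /\ (X xor Z))

u1 = X xor Z
u2 = ~(Y /\ u1) = ~(Y /\ (X xor Z))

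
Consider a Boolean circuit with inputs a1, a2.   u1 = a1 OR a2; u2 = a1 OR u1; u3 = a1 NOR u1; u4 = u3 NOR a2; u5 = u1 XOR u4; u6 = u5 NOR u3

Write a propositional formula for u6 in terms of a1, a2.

((a1 OR a2) XOR ((a1 NOR (a1 OR a2)) NOR a2)) NOR (a1 NOR (a1 OR a2))

u1 = a1 OR a2
u3 = a1 NOR u1 = a1 NOR (a1 OR a2)
u4 = u3 NOR a2 = (a1 NOR (a1 OR a2)) NOR a2
u5 = u1 XOR u4 = (a1 OR a2) XOR ((a1 NOR (a1 OR a2)) NOR a2)
u6 = u5 NOR u3 = ((a1 OR a2) XOR ((a1 NOR (a1 OR a2)) NOR a2)) NOR (a1 NOR (a1 OR a2))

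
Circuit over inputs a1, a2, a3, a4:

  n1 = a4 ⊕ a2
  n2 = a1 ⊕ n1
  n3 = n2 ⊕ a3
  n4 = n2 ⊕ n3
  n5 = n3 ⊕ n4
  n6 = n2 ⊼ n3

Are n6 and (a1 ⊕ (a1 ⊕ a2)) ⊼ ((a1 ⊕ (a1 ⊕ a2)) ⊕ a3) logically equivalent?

n1 = a4 ⊕ a2
n2 = a1 ⊕ n1 = a1 ⊕ (a4 ⊕ a2)
n3 = n2 ⊕ a3 = (a1 ⊕ (a4 ⊕ a2)) ⊕ a3
n6 = n2 ⊼ n3 = (a1 ⊕ (a4 ⊕ a2)) ⊼ ((a1 ⊕ (a4 ⊕ a2)) ⊕ a3)
At a1=0, a2=0, a3=0, a4=1: circuit gives 0, formula gives 1.

No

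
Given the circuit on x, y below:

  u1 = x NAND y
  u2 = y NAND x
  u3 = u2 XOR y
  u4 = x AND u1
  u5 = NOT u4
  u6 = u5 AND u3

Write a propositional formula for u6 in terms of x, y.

u1 = x NAND y
u2 = y NAND x
u3 = u2 XOR y = (y NAND x) XOR y
u4 = x AND u1 = x AND (x NAND y)
u5 = NOT u4 = NOT (x AND (x NAND y))
u6 = u5 AND u3 = NOT (x AND (x NAND y)) AND ((y NAND x) XOR y)

NOT (x AND (x NAND y)) AND ((y NAND x) XOR y)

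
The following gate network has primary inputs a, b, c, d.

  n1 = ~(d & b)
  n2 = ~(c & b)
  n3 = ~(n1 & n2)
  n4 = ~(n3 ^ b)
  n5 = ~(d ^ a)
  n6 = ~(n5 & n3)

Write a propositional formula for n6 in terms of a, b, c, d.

~((~(d ^ a)) & (~((~(d & b)) & (~(c & b)))))

n1 = ~(d & b)
n2 = ~(c & b)
n3 = ~(n1 & n2) = ~((~(d & b)) & (~(c & b)))
n5 = ~(d ^ a)
n6 = ~(n5 & n3) = ~((~(d ^ a)) & (~((~(d & b)) & (~(c & b)))))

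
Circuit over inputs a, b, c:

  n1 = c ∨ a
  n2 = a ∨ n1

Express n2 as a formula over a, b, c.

n1 = c ∨ a
n2 = a ∨ n1 = a ∨ (c ∨ a)

a ∨ (c ∨ a)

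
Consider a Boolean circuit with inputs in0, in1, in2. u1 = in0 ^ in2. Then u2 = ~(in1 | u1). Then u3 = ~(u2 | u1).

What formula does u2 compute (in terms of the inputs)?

~(in1 | (in0 ^ in2))

u1 = in0 ^ in2
u2 = ~(in1 | u1) = ~(in1 | (in0 ^ in2))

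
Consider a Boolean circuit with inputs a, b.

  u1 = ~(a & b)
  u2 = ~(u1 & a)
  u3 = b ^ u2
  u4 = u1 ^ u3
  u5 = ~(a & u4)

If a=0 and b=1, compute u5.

u1 = ~(0 & 1) = 1
u2 = ~(1 & 0) = 1
u3 = 1 ^ 1 = 0
u4 = 1 ^ 0 = 1
u5 = ~(0 & 1) = 1

1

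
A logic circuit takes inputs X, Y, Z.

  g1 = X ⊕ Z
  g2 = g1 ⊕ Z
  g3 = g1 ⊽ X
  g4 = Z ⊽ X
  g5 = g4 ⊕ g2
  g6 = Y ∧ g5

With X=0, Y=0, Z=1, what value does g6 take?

g1 = 0 ⊕ 1 = 1
g2 = 1 ⊕ 1 = 0
g4 = 1 ⊽ 0 = 0
g5 = 0 ⊕ 0 = 0
g6 = 0 ∧ 0 = 0

0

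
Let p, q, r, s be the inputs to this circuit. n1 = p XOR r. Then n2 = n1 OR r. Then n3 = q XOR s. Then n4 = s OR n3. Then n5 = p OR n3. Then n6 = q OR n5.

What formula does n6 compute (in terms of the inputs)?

q OR (p OR (q XOR s))

n3 = q XOR s
n5 = p OR n3 = p OR (q XOR s)
n6 = q OR n5 = q OR (p OR (q XOR s))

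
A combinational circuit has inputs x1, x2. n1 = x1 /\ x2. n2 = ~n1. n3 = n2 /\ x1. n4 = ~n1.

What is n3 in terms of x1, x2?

~(x1 /\ x2) /\ x1

n1 = x1 /\ x2
n2 = ~n1 = ~(x1 /\ x2)
n3 = n2 /\ x1 = ~(x1 /\ x2) /\ x1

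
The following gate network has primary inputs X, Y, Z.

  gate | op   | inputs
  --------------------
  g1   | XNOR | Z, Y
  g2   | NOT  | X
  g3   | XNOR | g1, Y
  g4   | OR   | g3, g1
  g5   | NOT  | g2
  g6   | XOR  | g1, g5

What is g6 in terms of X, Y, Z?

(Z XNOR Y) XOR NOT NOT X

g1 = Z XNOR Y
g2 = NOT X
g5 = NOT g2 = NOT NOT X
g6 = g1 XOR g5 = (Z XNOR Y) XOR NOT NOT X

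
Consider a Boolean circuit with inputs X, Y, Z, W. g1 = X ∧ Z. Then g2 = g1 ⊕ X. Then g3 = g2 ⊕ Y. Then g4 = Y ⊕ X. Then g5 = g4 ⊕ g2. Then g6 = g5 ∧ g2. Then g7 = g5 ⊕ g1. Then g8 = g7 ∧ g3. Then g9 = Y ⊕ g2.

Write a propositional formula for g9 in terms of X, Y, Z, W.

g1 = X ∧ Z
g2 = g1 ⊕ X = (X ∧ Z) ⊕ X
g9 = Y ⊕ g2 = Y ⊕ ((X ∧ Z) ⊕ X)

Y ⊕ ((X ∧ Z) ⊕ X)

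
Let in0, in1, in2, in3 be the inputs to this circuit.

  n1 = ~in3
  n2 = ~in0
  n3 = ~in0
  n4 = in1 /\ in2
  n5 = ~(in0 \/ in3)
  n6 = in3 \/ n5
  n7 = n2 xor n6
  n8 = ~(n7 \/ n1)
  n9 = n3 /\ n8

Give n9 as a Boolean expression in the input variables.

~in0 /\ (~((~in0 xor (in3 \/ (~(in0 \/ in3)))) \/ ~in3))

n1 = ~in3
n2 = ~in0
n3 = ~in0
n5 = ~(in0 \/ in3)
n6 = in3 \/ n5 = in3 \/ (~(in0 \/ in3))
n7 = n2 xor n6 = ~in0 xor (in3 \/ (~(in0 \/ in3)))
n8 = ~(n7 \/ n1) = ~((~in0 xor (in3 \/ (~(in0 \/ in3)))) \/ ~in3)
n9 = n3 /\ n8 = ~in0 /\ (~((~in0 xor (in3 \/ (~(in0 \/ in3)))) \/ ~in3))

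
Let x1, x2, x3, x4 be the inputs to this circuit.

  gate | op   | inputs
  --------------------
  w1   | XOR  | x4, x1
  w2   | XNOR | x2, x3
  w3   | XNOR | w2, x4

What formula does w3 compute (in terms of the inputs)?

w2 = x2 XNOR x3
w3 = w2 XNOR x4 = (x2 XNOR x3) XNOR x4

(x2 XNOR x3) XNOR x4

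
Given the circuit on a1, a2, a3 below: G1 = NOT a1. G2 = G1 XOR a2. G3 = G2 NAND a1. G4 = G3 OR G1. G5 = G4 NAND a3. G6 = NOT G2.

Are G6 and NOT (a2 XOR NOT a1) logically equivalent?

G1 = NOT a1
G2 = G1 XOR a2 = NOT a1 XOR a2
G6 = NOT G2 = NOT (NOT a1 XOR a2)
At a1=0, a2=0, a3=0: circuit gives 0, formula gives 0.
At a1=0, a2=1, a3=0: circuit gives 1, formula gives 1.
Agrees on all 8 inputs.

Yes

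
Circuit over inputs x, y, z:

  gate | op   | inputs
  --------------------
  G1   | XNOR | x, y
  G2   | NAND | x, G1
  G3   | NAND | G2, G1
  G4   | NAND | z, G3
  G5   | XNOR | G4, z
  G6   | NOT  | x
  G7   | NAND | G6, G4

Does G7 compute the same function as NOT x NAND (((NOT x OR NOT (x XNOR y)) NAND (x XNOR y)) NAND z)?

G1 = x XNOR y
G2 = x NAND G1 = x NAND (x XNOR y)
G3 = G2 NAND G1 = (x NAND (x XNOR y)) NAND (x XNOR y)
G4 = z NAND G3 = z NAND ((x NAND (x XNOR y)) NAND (x XNOR y))
G6 = NOT x
G7 = G6 NAND G4 = NOT x NAND (z NAND ((x NAND (x XNOR y)) NAND (x XNOR y)))
At x=0, y=0, z=0: circuit gives 0, formula gives 0.
At x=0, y=1, z=1: circuit gives 1, formula gives 1.
Agrees on all 8 inputs.

Yes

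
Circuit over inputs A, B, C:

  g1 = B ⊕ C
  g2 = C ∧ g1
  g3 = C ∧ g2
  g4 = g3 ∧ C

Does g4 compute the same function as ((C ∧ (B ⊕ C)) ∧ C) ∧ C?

Yes

g1 = B ⊕ C
g2 = C ∧ g1 = C ∧ (B ⊕ C)
g3 = C ∧ g2 = C ∧ (C ∧ (B ⊕ C))
g4 = g3 ∧ C = (C ∧ (C ∧ (B ⊕ C))) ∧ C
At A=0, B=0, C=0: circuit gives 0, formula gives 0.
At A=0, B=0, C=1: circuit gives 1, formula gives 1.
Agrees on all 8 inputs.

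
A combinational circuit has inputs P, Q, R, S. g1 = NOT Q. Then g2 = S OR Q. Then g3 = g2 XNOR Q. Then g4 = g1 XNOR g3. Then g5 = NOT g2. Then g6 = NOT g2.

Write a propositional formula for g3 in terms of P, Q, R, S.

g2 = S OR Q
g3 = g2 XNOR Q = (S OR Q) XNOR Q

(S OR Q) XNOR Q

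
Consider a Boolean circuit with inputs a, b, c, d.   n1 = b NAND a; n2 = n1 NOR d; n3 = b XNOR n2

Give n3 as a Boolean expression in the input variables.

n1 = b NAND a
n2 = n1 NOR d = (b NAND a) NOR d
n3 = b XNOR n2 = b XNOR ((b NAND a) NOR d)

b XNOR ((b NAND a) NOR d)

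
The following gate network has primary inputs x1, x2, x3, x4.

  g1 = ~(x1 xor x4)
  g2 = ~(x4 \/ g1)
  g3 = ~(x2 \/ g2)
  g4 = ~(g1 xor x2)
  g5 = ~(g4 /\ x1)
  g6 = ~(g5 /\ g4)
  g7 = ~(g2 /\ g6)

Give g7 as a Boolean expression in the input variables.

g1 = ~(x1 xor x4)
g2 = ~(x4 \/ g1) = ~(x4 \/ (~(x1 xor x4)))
g4 = ~(g1 xor x2) = ~((~(x1 xor x4)) xor x2)
g5 = ~(g4 /\ x1) = ~((~((~(x1 xor x4)) xor x2)) /\ x1)
g6 = ~(g5 /\ g4) = ~((~((~((~(x1 xor x4)) xor x2)) /\ x1)) /\ (~((~(x1 xor x4)) xor x2)))
g7 = ~(g2 /\ g6) = ~((~(x4 \/ (~(x1 xor x4)))) /\ (~((~((~((~(x1 xor x4)) xor x2)) /\ x1)) /\ (~((~(x1 xor x4)) xor x2)))))

~((~(x4 \/ (~(x1 xor x4)))) /\ (~((~((~((~(x1 xor x4)) xor x2)) /\ x1)) /\ (~((~(x1 xor x4)) xor x2)))))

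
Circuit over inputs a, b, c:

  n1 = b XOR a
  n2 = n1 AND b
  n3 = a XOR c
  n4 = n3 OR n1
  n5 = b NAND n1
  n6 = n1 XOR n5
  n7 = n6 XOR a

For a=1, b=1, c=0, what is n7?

0

n1 = 1 XOR 1 = 0
n5 = 1 NAND 0 = 1
n6 = 0 XOR 1 = 1
n7 = 1 XOR 1 = 0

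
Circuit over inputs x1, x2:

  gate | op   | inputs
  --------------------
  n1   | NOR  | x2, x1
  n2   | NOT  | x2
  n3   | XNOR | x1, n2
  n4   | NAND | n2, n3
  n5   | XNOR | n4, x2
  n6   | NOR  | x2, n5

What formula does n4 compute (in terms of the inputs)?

n2 = NOT x2
n3 = x1 XNOR n2 = x1 XNOR NOT x2
n4 = n2 NAND n3 = NOT x2 NAND (x1 XNOR NOT x2)

NOT x2 NAND (x1 XNOR NOT x2)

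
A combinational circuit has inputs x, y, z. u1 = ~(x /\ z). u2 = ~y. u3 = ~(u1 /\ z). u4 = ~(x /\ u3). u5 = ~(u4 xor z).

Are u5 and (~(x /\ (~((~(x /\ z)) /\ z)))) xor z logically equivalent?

u1 = ~(x /\ z)
u3 = ~(u1 /\ z) = ~((~(x /\ z)) /\ z)
u4 = ~(x /\ u3) = ~(x /\ (~((~(x /\ z)) /\ z)))
u5 = ~(u4 xor z) = ~((~(x /\ (~((~(x /\ z)) /\ z)))) xor z)
At x=0, y=0, z=0: circuit gives 0, formula gives 1.

No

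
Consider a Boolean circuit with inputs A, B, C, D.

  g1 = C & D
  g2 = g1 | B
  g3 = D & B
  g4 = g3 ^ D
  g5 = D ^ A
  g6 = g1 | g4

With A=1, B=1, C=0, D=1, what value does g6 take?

0

g1 = 0 & 1 = 0
g3 = 1 & 1 = 1
g4 = 1 ^ 1 = 0
g6 = 0 | 0 = 0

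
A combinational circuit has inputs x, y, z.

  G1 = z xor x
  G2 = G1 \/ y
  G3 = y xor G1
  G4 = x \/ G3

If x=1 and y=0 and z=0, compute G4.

1

G1 = 0 xor 1 = 1
G3 = 0 xor 1 = 1
G4 = 1 \/ 1 = 1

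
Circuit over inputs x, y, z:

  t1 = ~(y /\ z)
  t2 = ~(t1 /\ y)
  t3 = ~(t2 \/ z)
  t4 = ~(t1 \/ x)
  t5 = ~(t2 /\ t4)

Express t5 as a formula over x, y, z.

~((~((~(y /\ z)) /\ y)) /\ (~((~(y /\ z)) \/ x)))

t1 = ~(y /\ z)
t2 = ~(t1 /\ y) = ~((~(y /\ z)) /\ y)
t4 = ~(t1 \/ x) = ~((~(y /\ z)) \/ x)
t5 = ~(t2 /\ t4) = ~((~((~(y /\ z)) /\ y)) /\ (~((~(y /\ z)) \/ x)))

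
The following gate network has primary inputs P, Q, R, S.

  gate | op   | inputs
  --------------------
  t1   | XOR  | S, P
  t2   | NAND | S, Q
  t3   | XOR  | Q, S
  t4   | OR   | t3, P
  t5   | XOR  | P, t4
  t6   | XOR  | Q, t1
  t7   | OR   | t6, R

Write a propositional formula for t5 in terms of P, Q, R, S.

P XOR ((Q XOR S) OR P)

t3 = Q XOR S
t4 = t3 OR P = (Q XOR S) OR P
t5 = P XOR t4 = P XOR ((Q XOR S) OR P)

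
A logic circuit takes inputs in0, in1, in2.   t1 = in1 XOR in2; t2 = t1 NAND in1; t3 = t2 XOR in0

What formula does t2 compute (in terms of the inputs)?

(in1 XOR in2) NAND in1

t1 = in1 XOR in2
t2 = t1 NAND in1 = (in1 XOR in2) NAND in1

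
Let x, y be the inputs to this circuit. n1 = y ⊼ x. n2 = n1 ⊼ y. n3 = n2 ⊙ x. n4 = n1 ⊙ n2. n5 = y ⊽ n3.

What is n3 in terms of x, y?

n1 = y ⊼ x
n2 = n1 ⊼ y = (y ⊼ x) ⊼ y
n3 = n2 ⊙ x = ((y ⊼ x) ⊼ y) ⊙ x

((y ⊼ x) ⊼ y) ⊙ x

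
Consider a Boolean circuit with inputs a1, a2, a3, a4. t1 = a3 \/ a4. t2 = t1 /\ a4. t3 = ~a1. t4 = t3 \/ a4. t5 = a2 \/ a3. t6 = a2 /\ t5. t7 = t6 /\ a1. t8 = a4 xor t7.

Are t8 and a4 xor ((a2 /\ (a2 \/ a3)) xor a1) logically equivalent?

No

t5 = a2 \/ a3
t6 = a2 /\ t5 = a2 /\ (a2 \/ a3)
t7 = t6 /\ a1 = (a2 /\ (a2 \/ a3)) /\ a1
t8 = a4 xor t7 = a4 xor ((a2 /\ (a2 \/ a3)) /\ a1)
At a1=0, a2=1, a3=0, a4=0: circuit gives 0, formula gives 1.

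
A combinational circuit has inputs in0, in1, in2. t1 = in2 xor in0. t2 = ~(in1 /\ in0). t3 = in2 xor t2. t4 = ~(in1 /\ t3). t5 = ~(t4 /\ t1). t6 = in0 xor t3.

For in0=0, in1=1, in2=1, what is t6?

0

t2 = ~(1 /\ 0) = 1
t3 = 1 xor 1 = 0
t6 = 0 xor 0 = 0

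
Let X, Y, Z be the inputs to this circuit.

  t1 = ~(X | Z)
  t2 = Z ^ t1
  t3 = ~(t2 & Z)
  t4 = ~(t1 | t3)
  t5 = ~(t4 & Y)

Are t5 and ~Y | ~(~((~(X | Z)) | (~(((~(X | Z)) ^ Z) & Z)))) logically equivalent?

t1 = ~(X | Z)
t2 = Z ^ t1 = Z ^ (~(X | Z))
t3 = ~(t2 & Z) = ~((Z ^ (~(X | Z))) & Z)
t4 = ~(t1 | t3) = ~((~(X | Z)) | (~((Z ^ (~(X | Z))) & Z)))
t5 = ~(t4 & Y) = ~((~((~(X | Z)) | (~((Z ^ (~(X | Z))) & Z)))) & Y)
At X=0, Y=1, Z=1: circuit gives 0, formula gives 0.
At X=0, Y=0, Z=0: circuit gives 1, formula gives 1.
Agrees on all 8 inputs.

Yes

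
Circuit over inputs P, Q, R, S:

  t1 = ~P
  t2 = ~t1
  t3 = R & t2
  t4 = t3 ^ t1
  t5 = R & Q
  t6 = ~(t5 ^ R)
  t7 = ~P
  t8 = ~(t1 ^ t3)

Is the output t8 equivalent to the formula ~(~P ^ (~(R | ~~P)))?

No

t1 = ~P
t2 = ~t1 = ~~P
t3 = R & t2 = R & ~~P
t8 = ~(t1 ^ t3) = ~(~P ^ (R & ~~P))
At P=0, Q=0, R=0, S=0: circuit gives 0, formula gives 1.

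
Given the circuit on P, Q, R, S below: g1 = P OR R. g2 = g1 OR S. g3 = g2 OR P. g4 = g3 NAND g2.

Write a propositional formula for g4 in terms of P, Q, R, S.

g1 = P OR R
g2 = g1 OR S = (P OR R) OR S
g3 = g2 OR P = ((P OR R) OR S) OR P
g4 = g3 NAND g2 = (((P OR R) OR S) OR P) NAND ((P OR R) OR S)

(((P OR R) OR S) OR P) NAND ((P OR R) OR S)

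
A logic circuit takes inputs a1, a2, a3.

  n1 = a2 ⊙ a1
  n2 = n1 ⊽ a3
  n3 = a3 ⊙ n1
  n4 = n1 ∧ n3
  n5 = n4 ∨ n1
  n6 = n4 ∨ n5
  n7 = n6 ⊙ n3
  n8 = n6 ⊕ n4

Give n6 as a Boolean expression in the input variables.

((a2 ⊙ a1) ∧ (a3 ⊙ (a2 ⊙ a1))) ∨ (((a2 ⊙ a1) ∧ (a3 ⊙ (a2 ⊙ a1))) ∨ (a2 ⊙ a1))

n1 = a2 ⊙ a1
n3 = a3 ⊙ n1 = a3 ⊙ (a2 ⊙ a1)
n4 = n1 ∧ n3 = (a2 ⊙ a1) ∧ (a3 ⊙ (a2 ⊙ a1))
n5 = n4 ∨ n1 = ((a2 ⊙ a1) ∧ (a3 ⊙ (a2 ⊙ a1))) ∨ (a2 ⊙ a1)
n6 = n4 ∨ n5 = ((a2 ⊙ a1) ∧ (a3 ⊙ (a2 ⊙ a1))) ∨ (((a2 ⊙ a1) ∧ (a3 ⊙ (a2 ⊙ a1))) ∨ (a2 ⊙ a1))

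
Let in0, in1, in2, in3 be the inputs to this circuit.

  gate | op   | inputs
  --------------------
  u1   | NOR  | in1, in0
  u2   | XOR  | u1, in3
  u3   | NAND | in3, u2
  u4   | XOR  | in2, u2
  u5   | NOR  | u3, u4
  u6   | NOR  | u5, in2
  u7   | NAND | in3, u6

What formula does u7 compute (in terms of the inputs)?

in3 NAND (((in3 NAND ((in1 NOR in0) XOR in3)) NOR (in2 XOR ((in1 NOR in0) XOR in3))) NOR in2)

u1 = in1 NOR in0
u2 = u1 XOR in3 = (in1 NOR in0) XOR in3
u3 = in3 NAND u2 = in3 NAND ((in1 NOR in0) XOR in3)
u4 = in2 XOR u2 = in2 XOR ((in1 NOR in0) XOR in3)
u5 = u3 NOR u4 = (in3 NAND ((in1 NOR in0) XOR in3)) NOR (in2 XOR ((in1 NOR in0) XOR in3))
u6 = u5 NOR in2 = ((in3 NAND ((in1 NOR in0) XOR in3)) NOR (in2 XOR ((in1 NOR in0) XOR in3))) NOR in2
u7 = in3 NAND u6 = in3 NAND (((in3 NAND ((in1 NOR in0) XOR in3)) NOR (in2 XOR ((in1 NOR in0) XOR in3))) NOR in2)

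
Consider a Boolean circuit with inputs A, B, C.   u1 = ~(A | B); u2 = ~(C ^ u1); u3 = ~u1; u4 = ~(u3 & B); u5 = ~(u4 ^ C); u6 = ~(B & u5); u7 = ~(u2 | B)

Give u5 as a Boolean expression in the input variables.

u1 = ~(A | B)
u3 = ~u1 = ~(~(A | B))
u4 = ~(u3 & B) = ~(~(~(A | B)) & B)
u5 = ~(u4 ^ C) = ~((~(~(~(A | B)) & B)) ^ C)

~((~(~(~(A | B)) & B)) ^ C)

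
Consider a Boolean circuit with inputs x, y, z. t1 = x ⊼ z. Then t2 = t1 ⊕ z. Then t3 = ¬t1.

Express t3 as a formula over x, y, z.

¬(x ⊼ z)

t1 = x ⊼ z
t3 = ¬t1 = ¬(x ⊼ z)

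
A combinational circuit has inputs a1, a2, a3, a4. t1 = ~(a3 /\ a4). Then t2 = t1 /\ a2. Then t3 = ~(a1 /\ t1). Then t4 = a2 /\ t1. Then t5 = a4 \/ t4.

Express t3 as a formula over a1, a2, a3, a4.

t1 = ~(a3 /\ a4)
t3 = ~(a1 /\ t1) = ~(a1 /\ (~(a3 /\ a4)))

~(a1 /\ (~(a3 /\ a4)))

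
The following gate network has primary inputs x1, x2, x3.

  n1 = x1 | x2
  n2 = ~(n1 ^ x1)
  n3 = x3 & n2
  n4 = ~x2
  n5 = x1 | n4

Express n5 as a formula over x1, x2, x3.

n4 = ~x2
n5 = x1 | n4 = x1 | ~x2

x1 | ~x2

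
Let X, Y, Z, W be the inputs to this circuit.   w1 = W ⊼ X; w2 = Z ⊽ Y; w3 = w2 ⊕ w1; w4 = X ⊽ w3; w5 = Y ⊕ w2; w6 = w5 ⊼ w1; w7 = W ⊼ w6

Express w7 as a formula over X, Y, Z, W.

W ⊼ ((Y ⊕ (Z ⊽ Y)) ⊼ (W ⊼ X))

w1 = W ⊼ X
w2 = Z ⊽ Y
w5 = Y ⊕ w2 = Y ⊕ (Z ⊽ Y)
w6 = w5 ⊼ w1 = (Y ⊕ (Z ⊽ Y)) ⊼ (W ⊼ X)
w7 = W ⊼ w6 = W ⊼ ((Y ⊕ (Z ⊽ Y)) ⊼ (W ⊼ X))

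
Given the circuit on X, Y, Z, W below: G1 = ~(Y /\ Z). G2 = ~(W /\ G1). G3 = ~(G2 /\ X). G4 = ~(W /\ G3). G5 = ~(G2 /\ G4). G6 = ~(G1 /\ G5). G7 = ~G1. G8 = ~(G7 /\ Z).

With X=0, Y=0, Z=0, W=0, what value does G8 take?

G1 = ~(0 /\ 0) = 1
G7 = ~1 = 0
G8 = ~(0 /\ 0) = 1

1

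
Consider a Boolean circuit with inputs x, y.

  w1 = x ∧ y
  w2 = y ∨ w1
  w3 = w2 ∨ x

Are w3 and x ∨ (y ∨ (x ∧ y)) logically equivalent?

w1 = x ∧ y
w2 = y ∨ w1 = y ∨ (x ∧ y)
w3 = w2 ∨ x = (y ∨ (x ∧ y)) ∨ x
At x=0, y=0: circuit gives 0, formula gives 0.
At x=0, y=1: circuit gives 1, formula gives 1.
Agrees on all 4 inputs.

Yes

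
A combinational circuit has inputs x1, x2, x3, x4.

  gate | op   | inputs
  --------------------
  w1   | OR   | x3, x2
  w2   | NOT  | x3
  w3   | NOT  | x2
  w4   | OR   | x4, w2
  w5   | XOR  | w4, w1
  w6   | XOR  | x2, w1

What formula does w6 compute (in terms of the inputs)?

x2 XOR (x3 OR x2)

w1 = x3 OR x2
w6 = x2 XOR w1 = x2 XOR (x3 OR x2)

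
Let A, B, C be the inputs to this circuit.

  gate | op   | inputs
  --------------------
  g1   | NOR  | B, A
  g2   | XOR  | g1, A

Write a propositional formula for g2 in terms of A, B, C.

(B NOR A) XOR A

g1 = B NOR A
g2 = g1 XOR A = (B NOR A) XOR A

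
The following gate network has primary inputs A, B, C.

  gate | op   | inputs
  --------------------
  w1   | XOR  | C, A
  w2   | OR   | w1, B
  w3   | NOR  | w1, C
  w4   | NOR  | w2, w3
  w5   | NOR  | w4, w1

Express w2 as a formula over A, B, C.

(C XOR A) OR B

w1 = C XOR A
w2 = w1 OR B = (C XOR A) OR B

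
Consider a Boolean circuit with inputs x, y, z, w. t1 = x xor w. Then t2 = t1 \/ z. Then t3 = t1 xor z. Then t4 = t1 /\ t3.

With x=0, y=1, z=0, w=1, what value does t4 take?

t1 = 0 xor 1 = 1
t3 = 1 xor 0 = 1
t4 = 1 /\ 1 = 1

1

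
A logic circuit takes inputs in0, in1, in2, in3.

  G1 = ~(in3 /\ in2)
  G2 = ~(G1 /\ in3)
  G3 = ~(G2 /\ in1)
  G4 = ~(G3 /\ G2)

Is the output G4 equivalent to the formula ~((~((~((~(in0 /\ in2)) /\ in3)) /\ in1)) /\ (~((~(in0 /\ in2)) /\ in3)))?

G1 = ~(in3 /\ in2)
G2 = ~(G1 /\ in3) = ~((~(in3 /\ in2)) /\ in3)
G3 = ~(G2 /\ in1) = ~((~((~(in3 /\ in2)) /\ in3)) /\ in1)
G4 = ~(G3 /\ G2) = ~((~((~((~(in3 /\ in2)) /\ in3)) /\ in1)) /\ (~((~(in3 /\ in2)) /\ in3)))
At in0=0, in1=0, in2=1, in3=1: circuit gives 0, formula gives 1.

No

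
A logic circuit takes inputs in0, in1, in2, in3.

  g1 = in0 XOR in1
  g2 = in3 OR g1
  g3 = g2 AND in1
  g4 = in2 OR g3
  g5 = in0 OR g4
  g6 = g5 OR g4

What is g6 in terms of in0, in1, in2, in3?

(in0 OR (in2 OR ((in3 OR (in0 XOR in1)) AND in1))) OR (in2 OR ((in3 OR (in0 XOR in1)) AND in1))

g1 = in0 XOR in1
g2 = in3 OR g1 = in3 OR (in0 XOR in1)
g3 = g2 AND in1 = (in3 OR (in0 XOR in1)) AND in1
g4 = in2 OR g3 = in2 OR ((in3 OR (in0 XOR in1)) AND in1)
g5 = in0 OR g4 = in0 OR (in2 OR ((in3 OR (in0 XOR in1)) AND in1))
g6 = g5 OR g4 = (in0 OR (in2 OR ((in3 OR (in0 XOR in1)) AND in1))) OR (in2 OR ((in3 OR (in0 XOR in1)) AND in1))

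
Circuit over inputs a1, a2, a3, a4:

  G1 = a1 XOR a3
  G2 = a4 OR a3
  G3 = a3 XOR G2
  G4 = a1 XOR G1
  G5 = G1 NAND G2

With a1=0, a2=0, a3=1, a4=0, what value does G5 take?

G1 = 0 XOR 1 = 1
G2 = 0 OR 1 = 1
G5 = 1 NAND 1 = 0

0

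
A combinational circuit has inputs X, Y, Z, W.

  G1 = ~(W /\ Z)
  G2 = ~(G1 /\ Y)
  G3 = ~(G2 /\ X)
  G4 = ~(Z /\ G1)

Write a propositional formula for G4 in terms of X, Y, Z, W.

G1 = ~(W /\ Z)
G4 = ~(Z /\ G1) = ~(Z /\ (~(W /\ Z)))

~(Z /\ (~(W /\ Z)))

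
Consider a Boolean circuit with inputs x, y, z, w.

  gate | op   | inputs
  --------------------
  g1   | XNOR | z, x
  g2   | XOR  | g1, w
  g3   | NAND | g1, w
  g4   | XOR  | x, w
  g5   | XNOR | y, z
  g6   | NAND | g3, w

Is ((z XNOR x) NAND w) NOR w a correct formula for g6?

g1 = z XNOR x
g3 = g1 NAND w = (z XNOR x) NAND w
g6 = g3 NAND w = ((z XNOR x) NAND w) NAND w
At x=0, y=0, z=0, w=0: circuit gives 1, formula gives 0.

No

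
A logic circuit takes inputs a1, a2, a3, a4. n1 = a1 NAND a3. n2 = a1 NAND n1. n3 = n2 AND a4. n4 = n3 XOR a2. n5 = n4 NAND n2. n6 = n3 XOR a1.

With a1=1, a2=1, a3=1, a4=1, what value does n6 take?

n1 = 1 NAND 1 = 0
n2 = 1 NAND 0 = 1
n3 = 1 AND 1 = 1
n6 = 1 XOR 1 = 0

0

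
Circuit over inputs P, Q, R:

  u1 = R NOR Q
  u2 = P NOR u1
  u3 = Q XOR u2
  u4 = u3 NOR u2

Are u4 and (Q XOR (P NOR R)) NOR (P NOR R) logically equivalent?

u1 = R NOR Q
u2 = P NOR u1 = P NOR (R NOR Q)
u3 = Q XOR u2 = Q XOR (P NOR (R NOR Q))
u4 = u3 NOR u2 = (Q XOR (P NOR (R NOR Q))) NOR (P NOR (R NOR Q))
At P=0, Q=0, R=0: circuit gives 1, formula gives 0.

No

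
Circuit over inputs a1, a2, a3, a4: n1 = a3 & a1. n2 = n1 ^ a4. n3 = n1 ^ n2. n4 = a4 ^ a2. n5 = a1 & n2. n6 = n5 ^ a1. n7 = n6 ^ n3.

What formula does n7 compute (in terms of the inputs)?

((a1 & ((a3 & a1) ^ a4)) ^ a1) ^ ((a3 & a1) ^ ((a3 & a1) ^ a4))

n1 = a3 & a1
n2 = n1 ^ a4 = (a3 & a1) ^ a4
n3 = n1 ^ n2 = (a3 & a1) ^ ((a3 & a1) ^ a4)
n5 = a1 & n2 = a1 & ((a3 & a1) ^ a4)
n6 = n5 ^ a1 = (a1 & ((a3 & a1) ^ a4)) ^ a1
n7 = n6 ^ n3 = ((a1 & ((a3 & a1) ^ a4)) ^ a1) ^ ((a3 & a1) ^ ((a3 & a1) ^ a4))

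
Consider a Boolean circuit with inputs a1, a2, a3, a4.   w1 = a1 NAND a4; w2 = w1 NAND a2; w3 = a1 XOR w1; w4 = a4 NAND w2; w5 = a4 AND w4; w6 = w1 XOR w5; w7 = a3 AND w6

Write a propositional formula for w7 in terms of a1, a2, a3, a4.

a3 AND ((a1 NAND a4) XOR (a4 AND (a4 NAND ((a1 NAND a4) NAND a2))))

w1 = a1 NAND a4
w2 = w1 NAND a2 = (a1 NAND a4) NAND a2
w4 = a4 NAND w2 = a4 NAND ((a1 NAND a4) NAND a2)
w5 = a4 AND w4 = a4 AND (a4 NAND ((a1 NAND a4) NAND a2))
w6 = w1 XOR w5 = (a1 NAND a4) XOR (a4 AND (a4 NAND ((a1 NAND a4) NAND a2)))
w7 = a3 AND w6 = a3 AND ((a1 NAND a4) XOR (a4 AND (a4 NAND ((a1 NAND a4) NAND a2))))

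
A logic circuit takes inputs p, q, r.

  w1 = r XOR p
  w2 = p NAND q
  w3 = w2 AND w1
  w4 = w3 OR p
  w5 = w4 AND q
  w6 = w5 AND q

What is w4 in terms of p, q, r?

((p NAND q) AND (r XOR p)) OR p

w1 = r XOR p
w2 = p NAND q
w3 = w2 AND w1 = (p NAND q) AND (r XOR p)
w4 = w3 OR p = ((p NAND q) AND (r XOR p)) OR p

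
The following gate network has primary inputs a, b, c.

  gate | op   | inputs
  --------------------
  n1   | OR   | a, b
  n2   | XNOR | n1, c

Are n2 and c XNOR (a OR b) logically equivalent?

Yes

n1 = a OR b
n2 = n1 XNOR c = (a OR b) XNOR c
At a=0, b=0, c=1: circuit gives 0, formula gives 0.
At a=0, b=0, c=0: circuit gives 1, formula gives 1.
Agrees on all 8 inputs.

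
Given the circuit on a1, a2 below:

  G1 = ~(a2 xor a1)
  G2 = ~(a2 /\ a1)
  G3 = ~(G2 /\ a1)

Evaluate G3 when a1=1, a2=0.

G2 = ~(0 /\ 1) = 1
G3 = ~(1 /\ 1) = 0

0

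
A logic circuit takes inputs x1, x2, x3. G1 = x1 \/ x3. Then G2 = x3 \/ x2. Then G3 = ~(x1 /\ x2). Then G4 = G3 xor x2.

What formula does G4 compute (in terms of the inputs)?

G3 = ~(x1 /\ x2)
G4 = G3 xor x2 = (~(x1 /\ x2)) xor x2

(~(x1 /\ x2)) xor x2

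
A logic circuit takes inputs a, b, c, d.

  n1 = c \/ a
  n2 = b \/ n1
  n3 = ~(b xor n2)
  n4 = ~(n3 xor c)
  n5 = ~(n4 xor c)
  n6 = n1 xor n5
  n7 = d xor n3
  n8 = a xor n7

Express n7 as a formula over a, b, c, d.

d xor (~(b xor (b \/ (c \/ a))))

n1 = c \/ a
n2 = b \/ n1 = b \/ (c \/ a)
n3 = ~(b xor n2) = ~(b xor (b \/ (c \/ a)))
n7 = d xor n3 = d xor (~(b xor (b \/ (c \/ a))))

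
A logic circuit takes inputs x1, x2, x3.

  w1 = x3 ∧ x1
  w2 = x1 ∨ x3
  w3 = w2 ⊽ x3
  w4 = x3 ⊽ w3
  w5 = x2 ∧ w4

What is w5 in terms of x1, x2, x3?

w2 = x1 ∨ x3
w3 = w2 ⊽ x3 = (x1 ∨ x3) ⊽ x3
w4 = x3 ⊽ w3 = x3 ⊽ ((x1 ∨ x3) ⊽ x3)
w5 = x2 ∧ w4 = x2 ∧ (x3 ⊽ ((x1 ∨ x3) ⊽ x3))

x2 ∧ (x3 ⊽ ((x1 ∨ x3) ⊽ x3))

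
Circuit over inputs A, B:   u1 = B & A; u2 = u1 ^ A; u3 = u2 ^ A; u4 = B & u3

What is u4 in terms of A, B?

u1 = B & A
u2 = u1 ^ A = (B & A) ^ A
u3 = u2 ^ A = ((B & A) ^ A) ^ A
u4 = B & u3 = B & (((B & A) ^ A) ^ A)

B & (((B & A) ^ A) ^ A)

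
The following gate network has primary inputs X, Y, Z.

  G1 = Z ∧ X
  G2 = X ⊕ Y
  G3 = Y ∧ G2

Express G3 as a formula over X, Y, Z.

Y ∧ (X ⊕ Y)

G2 = X ⊕ Y
G3 = Y ∧ G2 = Y ∧ (X ⊕ Y)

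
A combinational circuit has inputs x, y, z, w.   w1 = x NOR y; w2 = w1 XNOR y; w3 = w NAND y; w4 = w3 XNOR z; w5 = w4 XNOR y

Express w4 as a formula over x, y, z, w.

w3 = w NAND y
w4 = w3 XNOR z = (w NAND y) XNOR z

(w NAND y) XNOR z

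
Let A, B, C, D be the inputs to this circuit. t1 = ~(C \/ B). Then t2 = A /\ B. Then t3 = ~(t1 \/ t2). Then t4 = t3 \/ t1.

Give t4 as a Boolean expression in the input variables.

(~((~(C \/ B)) \/ (A /\ B))) \/ (~(C \/ B))

t1 = ~(C \/ B)
t2 = A /\ B
t3 = ~(t1 \/ t2) = ~((~(C \/ B)) \/ (A /\ B))
t4 = t3 \/ t1 = (~((~(C \/ B)) \/ (A /\ B))) \/ (~(C \/ B))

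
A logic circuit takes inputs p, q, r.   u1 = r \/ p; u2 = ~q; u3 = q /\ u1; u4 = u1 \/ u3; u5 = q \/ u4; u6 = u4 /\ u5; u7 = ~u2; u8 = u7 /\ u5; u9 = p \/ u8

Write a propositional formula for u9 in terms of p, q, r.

u1 = r \/ p
u2 = ~q
u3 = q /\ u1 = q /\ (r \/ p)
u4 = u1 \/ u3 = (r \/ p) \/ (q /\ (r \/ p))
u5 = q \/ u4 = q \/ ((r \/ p) \/ (q /\ (r \/ p)))
u7 = ~u2 = ~~q
u8 = u7 /\ u5 = ~~q /\ (q \/ ((r \/ p) \/ (q /\ (r \/ p))))
u9 = p \/ u8 = p \/ (~~q /\ (q \/ ((r \/ p) \/ (q /\ (r \/ p)))))

p \/ (~~q /\ (q \/ ((r \/ p) \/ (q /\ (r \/ p)))))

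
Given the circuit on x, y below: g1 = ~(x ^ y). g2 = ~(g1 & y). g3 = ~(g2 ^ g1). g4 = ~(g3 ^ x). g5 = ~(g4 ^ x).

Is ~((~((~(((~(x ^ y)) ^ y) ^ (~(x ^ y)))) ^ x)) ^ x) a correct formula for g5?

g1 = ~(x ^ y)
g2 = ~(g1 & y) = ~((~(x ^ y)) & y)
g3 = ~(g2 ^ g1) = ~((~((~(x ^ y)) & y)) ^ (~(x ^ y)))
g4 = ~(g3 ^ x) = ~((~((~((~(x ^ y)) & y)) ^ (~(x ^ y)))) ^ x)
g5 = ~(g4 ^ x) = ~((~((~((~((~(x ^ y)) & y)) ^ (~(x ^ y)))) ^ x)) ^ x)
At x=1, y=0: circuit gives 0, formula gives 1.

No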